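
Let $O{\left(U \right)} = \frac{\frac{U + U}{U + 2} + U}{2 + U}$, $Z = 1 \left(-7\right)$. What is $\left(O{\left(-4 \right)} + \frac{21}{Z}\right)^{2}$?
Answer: $9$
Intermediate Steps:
$Z = -7$
$O{\left(U \right)} = \frac{U + \frac{2 U}{2 + U}}{2 + U}$ ($O{\left(U \right)} = \frac{\frac{2 U}{2 + U} + U}{2 + U} = \frac{U + \frac{2 U}{2 + U}}{2 + U}$)
$\left(O{\left(-4 \right)} + \frac{21}{Z}\right)^{2} = \left(- \frac{4 \left(4 - 4\right)}{\left(2 - 4\right)^{2}} + \frac{21}{-7}\right)^{2} = \left(\left(-4\right) \frac{1}{4} \cdot 0 + 21 \left(- \frac{1}{7}\right)\right)^{2} = \left(\left(-4\right) \frac{1}{4} \cdot 0 - 3\right)^{2} = \left(0 - 3\right)^{2} = \left(-3\right)^{2} = 9$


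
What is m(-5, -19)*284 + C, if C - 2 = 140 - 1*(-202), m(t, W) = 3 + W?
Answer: -4200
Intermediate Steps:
C = 344 (C = 2 + (140 - 1*(-202)) = 2 + (140 + 202) = 2 + 342 = 344)
m(-5, -19)*284 + C = (3 - 19)*284 + 344 = -16*284 + 344 = -4544 + 344 = -4200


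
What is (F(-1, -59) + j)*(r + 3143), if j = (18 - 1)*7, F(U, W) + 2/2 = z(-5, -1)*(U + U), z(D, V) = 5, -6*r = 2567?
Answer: 293238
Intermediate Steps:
r = -2567/6 (r = -⅙*2567 = -2567/6 ≈ -427.83)
F(U, W) = -1 + 10*U (F(U, W) = -1 + 5*(U + U) = -1 + 5*(2*U) = -1 + 10*U)
j = 119 (j = 17*7 = 119)
(F(-1, -59) + j)*(r + 3143) = ((-1 + 10*(-1)) + 119)*(-2567/6 + 3143) = ((-1 - 10) + 119)*(16291/6) = (-11 + 119)*(16291/6) = 108*(16291/6) = 293238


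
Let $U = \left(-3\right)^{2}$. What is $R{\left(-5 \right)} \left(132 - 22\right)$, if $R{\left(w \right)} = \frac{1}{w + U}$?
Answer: $\frac{55}{2} \approx 27.5$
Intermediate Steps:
$U = 9$
$R{\left(w \right)} = \frac{1}{9 + w}$ ($R{\left(w \right)} = \frac{1}{w + 9} = \frac{1}{9 + w}$)
$R{\left(-5 \right)} \left(132 - 22\right) = \frac{132 - 22}{9 - 5} = \frac{1}{4} \cdot 110 = \frac{55}{2}$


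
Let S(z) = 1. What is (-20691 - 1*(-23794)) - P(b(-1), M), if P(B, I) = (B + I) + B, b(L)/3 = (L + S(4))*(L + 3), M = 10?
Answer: 3093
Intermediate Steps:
b(L) = 3*(1 + L)*(3 + L) (b(L) = 3*((L + 1)*(L + 3)) = 3*((1 + L)*(3 + L)) = 3*(1 + L)*(3 + L))
P(B, I) = I + 2*B
(-20691 - 1*(-23794)) - P(b(-1), M) = (-20691 - 1*(-23794)) - (10 + 2*(9 + 3*(-1)**2 + 12*(-1))) = (-20691 + 23794) - (10 + 2*(9 + 3*1 - 12)) = 3103 - (10 + 2*(9 + 3 - 12)) = 3103 - (10 + 2*0) = 3103 - (10 + 0) = 3103 - 1*10 = 3103 - 10 = 3093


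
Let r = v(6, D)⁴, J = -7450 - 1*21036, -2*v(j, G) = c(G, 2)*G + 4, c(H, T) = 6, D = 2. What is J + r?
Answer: -24390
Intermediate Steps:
v(j, G) = -2 - 3*G (v(j, G) = -(6*G + 4)/2 = -(4 + 6*G)/2 = -2 - 3*G)
J = -28486 (J = -7450 - 21036 = -28486)
r = 4096 (r = (-2 - 3*2)⁴ = (-2 - 6)⁴ = (-8)⁴ = 4096)
J + r = -28486 + 4096 = -24390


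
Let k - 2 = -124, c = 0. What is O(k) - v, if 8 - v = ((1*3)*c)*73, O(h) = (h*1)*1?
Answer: -130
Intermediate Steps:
k = -122 (k = 2 - 124 = -122)
O(h) = h (O(h) = h*1 = h)
v = 8 (v = 8 - (1*3)*0*73 = 8 - 3*0*73 = 8 - 0*73 = 8 - 1*0 = 8 + 0 = 8)
O(k) - v = -122 - 1*8 = -122 - 8 = -130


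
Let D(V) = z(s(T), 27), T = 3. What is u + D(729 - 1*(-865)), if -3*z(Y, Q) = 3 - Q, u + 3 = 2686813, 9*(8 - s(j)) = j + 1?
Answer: 2686818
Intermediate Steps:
s(j) = 71/9 - j/9 (s(j) = 8 - (j + 1)/9 = 8 - (1 + j)/9 = 8 + (-⅑ - j/9) = 71/9 - j/9)
u = 2686810 (u = -3 + 2686813 = 2686810)
z(Y, Q) = -1 + Q/3 (z(Y, Q) = -(3 - Q)/3 = -1 + Q/3)
D(V) = 8 (D(V) = -1 + (⅓)*27 = -1 + 9 = 8)
u + D(729 - 1*(-865)) = 2686810 + 8 = 2686818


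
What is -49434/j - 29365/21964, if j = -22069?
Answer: 437712191/484723516 ≈ 0.90301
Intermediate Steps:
-49434/j - 29365/21964 = -49434/(-22069) - 29365/21964 = -49434*(-1/22069) - 29365*1/21964 = 49434/22069 - 29365/21964 = 437712191/484723516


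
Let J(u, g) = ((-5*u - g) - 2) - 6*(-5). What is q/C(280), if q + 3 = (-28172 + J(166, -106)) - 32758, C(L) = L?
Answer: -61629/280 ≈ -220.10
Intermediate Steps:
J(u, g) = 28 - g - 5*u (J(u, g) = ((-g - 5*u) - 2) + 30 = (-2 - g - 5*u) + 30 = 28 - g - 5*u)
q = -61629 (q = -3 + ((-28172 + (28 - 1*(-106) - 5*166)) - 32758) = -3 + ((-28172 + (28 + 106 - 830)) - 32758) = -3 + ((-28172 - 696) - 32758) = -3 + (-28868 - 32758) = -3 - 61626 = -61629)
q/C(280) = -61629/280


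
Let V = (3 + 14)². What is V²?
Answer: 83521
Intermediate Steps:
V = 289 (V = 17² = 289)
V² = 289² = 83521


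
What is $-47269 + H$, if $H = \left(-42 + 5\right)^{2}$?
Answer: $-45900$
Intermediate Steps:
$H = 1369$ ($H = \left(-37\right)^{2} = 1369$)
$-47269 + H = -47269 + 1369 = -45900$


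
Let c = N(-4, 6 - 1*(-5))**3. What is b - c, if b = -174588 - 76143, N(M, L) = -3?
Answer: -250704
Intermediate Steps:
b = -250731
c = -27 (c = (-3)**3 = -27)
b - c = -250731 - 1*(-27) = -250731 + 27 = -250704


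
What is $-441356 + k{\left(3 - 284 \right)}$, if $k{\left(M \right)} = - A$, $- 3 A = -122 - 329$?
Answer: $- \frac{1324519}{3} \approx -4.4151 \cdot 10^{5}$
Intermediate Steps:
$A = \frac{451}{3}$ ($A = - \frac{-122 - 329}{3} = \left(- \frac{1}{3}\right) \left(-451\right) = \frac{451}{3} \approx 150.33$)
$k{\left(M \right)} = - \frac{451}{3}$ ($k{\left(M \right)} = \left(-1\right) \frac{451}{3} = - \frac{451}{3}$)
$-441356 + k{\left(3 - 284 \right)} = -441356 - \frac{451}{3} = - \frac{1324519}{3}$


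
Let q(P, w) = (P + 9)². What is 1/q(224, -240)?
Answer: 1/54289 ≈ 1.8420e-5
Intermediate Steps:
q(P, w) = (9 + P)²
1/q(224, -240) = 1/((9 + 224)²) = 1/(233²) = 1/54289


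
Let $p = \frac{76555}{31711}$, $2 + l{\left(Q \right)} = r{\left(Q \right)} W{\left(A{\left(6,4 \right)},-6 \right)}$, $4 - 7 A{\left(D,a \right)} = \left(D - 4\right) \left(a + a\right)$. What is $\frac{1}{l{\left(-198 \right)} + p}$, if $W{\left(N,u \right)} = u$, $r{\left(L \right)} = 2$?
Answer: $- \frac{31711}{367399} \approx -0.086312$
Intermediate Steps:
$A{\left(D,a \right)} = \frac{4}{7} - \frac{2 a \left(-4 + D\right)}{7}$ ($A{\left(D,a \right)} = \frac{4}{7} - \frac{\left(D - 4\right) \left(a + a\right)}{7} = \frac{4}{7} - \frac{\left(-4 + D\right) 2 a}{7} = \frac{4}{7} - \frac{2 a \left(-4 + D\right)}{7}$)
$l{\left(Q \right)} = -14$ ($l{\left(Q \right)} = -2 + 2 \left(-6\right) = -2 - 12 = -14$)
$p = \frac{76555}{31711}$ ($p = 76555 \cdot \frac{1}{31711} = \frac{76555}{31711} \approx 2.4141$)
$\frac{1}{l{\left(-198 \right)} + p} = \frac{1}{-14 + \frac{76555}{31711}} = \frac{1}{- \frac{367399}{31711}} = - \frac{31711}{367399}$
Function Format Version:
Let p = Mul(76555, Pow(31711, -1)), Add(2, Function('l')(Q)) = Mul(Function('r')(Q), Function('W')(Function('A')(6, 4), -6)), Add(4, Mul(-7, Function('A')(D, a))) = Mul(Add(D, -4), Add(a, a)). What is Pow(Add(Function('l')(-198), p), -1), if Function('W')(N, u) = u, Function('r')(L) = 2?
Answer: Rational(-31711, 367399) ≈ -0.086312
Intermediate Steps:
Function('A')(D, a) = Add(Rational(4, 7), Mul(Rational(-2, 7), a, Add(-4, D))) (Function('A')(D, a) = Add(Rational(4, 7), Mul(Rational(-1, 7), Mul(Add(D, -4), Add(a, a)))) = Add(Rational(4, 7), Mul(Rational(-1, 7), Mul(Add(-4, D), Mul(2, a)))) = Add(Rational(4, 7), Mul(Rational(-1, 7), Mul(2, a, Add(-4, D)))) = Add(Rational(4, 7), Mul(Rational(-2, 7), a, Add(-4, D))))
Function('l')(Q) = -14 (Function('l')(Q) = Add(-2, Mul(2, -6)) = Add(-2, -12) = -14)
p = Rational(76555, 31711) (p = Mul(76555, Rational(1, 31711)) = Rational(76555, 31711) ≈ 2.4141)
Pow(Add(Function('l')(-198), p), -1) = Pow(Add(-14, Rational(76555, 31711)), -1) = Pow(Rational(-367399, 31711), -1) = Rational(-31711, 367399)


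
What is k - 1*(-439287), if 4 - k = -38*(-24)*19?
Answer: 421963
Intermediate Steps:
k = -17324 (k = 4 - (-38*(-24))*19 = 4 - 912*19 = 4 - 1*17328 = 4 - 17328 = -17324)
k - 1*(-439287) = -17324 - 1*(-439287) = -17324 + 439287 = 421963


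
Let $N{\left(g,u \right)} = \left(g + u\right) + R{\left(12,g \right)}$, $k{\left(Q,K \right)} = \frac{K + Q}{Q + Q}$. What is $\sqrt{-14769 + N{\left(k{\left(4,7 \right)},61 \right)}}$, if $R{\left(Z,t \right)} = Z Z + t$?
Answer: $\frac{i \sqrt{58245}}{2} \approx 120.67 i$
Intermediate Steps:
$R{\left(Z,t \right)} = t + Z^{2}$ ($R{\left(Z,t \right)} = Z^{2} + t = t + Z^{2}$)
$k{\left(Q,K \right)} = \frac{K + Q}{2 Q}$
$N{\left(g,u \right)} = 144 + u + 2 g$ ($N{\left(g,u \right)} = \left(g + u\right) + \left(g + 12^{2}\right) = \left(g + u\right) + \left(g + 144\right) = \left(g + u\right) + \left(144 + g\right) = 144 + u + 2 g$)
$\sqrt{-14769 + N{\left(k{\left(4,7 \right)},61 \right)}} = \sqrt{-14769 + \left(144 + 61 + 2 \frac{7 + 4}{2 \cdot 4}\right)} = \sqrt{-14769 + \left(144 + 61 + 2 \cdot \frac{1}{2} \cdot \frac{1}{4} \cdot 11\right)} = \sqrt{-14769 + \left(144 + 61 + 2 \cdot \frac{11}{8}\right)} = \sqrt{-14769 + \left(144 + 61 + \frac{11}{4}\right)} = \sqrt{-14769 + \frac{831}{4}} = \sqrt{- \frac{58245}{4}} = \frac{i \sqrt{58245}}{2}$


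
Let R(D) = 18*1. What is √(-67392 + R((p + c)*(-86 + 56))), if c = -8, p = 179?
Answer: 3*I*√7486 ≈ 259.56*I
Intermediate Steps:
R(D) = 18
√(-67392 + R((p + c)*(-86 + 56))) = √(-67392 + 18) = √(-67374) = 3*I*√7486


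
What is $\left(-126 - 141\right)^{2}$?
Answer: $71289$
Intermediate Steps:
$\left(-126 - 141\right)^{2} = \left(-267\right)^{2} = 71289$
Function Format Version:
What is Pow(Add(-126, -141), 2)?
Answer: 71289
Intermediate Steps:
Pow(Add(-126, -141), 2) = Pow(-267, 2) = 71289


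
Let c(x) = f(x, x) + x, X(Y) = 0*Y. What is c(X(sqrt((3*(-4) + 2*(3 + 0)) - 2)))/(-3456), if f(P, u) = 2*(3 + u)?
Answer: -1/576 ≈ -0.0017361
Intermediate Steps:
f(P, u) = 6 + 2*u
X(Y) = 0
c(x) = 6 + 3*x (c(x) = (6 + 2*x) + x = 6 + 3*x)
c(X(sqrt((3*(-4) + 2*(3 + 0)) - 2)))/(-3456) = (6 + 3*0)/(-3456) = (6 + 0)*(-1/3456) = 6*(-1/3456) = -1/576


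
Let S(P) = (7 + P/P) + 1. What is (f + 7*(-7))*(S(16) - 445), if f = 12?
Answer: 16132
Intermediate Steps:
S(P) = 9 (S(P) = (7 + 1) + 1 = 8 + 1 = 9)
(f + 7*(-7))*(S(16) - 445) = (12 + 7*(-7))*(9 - 445) = (12 - 49)*(-436) = -37*(-436) = 16132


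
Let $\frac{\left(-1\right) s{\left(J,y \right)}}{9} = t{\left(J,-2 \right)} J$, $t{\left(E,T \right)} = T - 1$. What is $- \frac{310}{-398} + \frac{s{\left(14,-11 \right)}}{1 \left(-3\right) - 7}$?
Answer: $- \frac{36836}{995} \approx -37.021$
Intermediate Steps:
$t{\left(E,T \right)} = -1 + T$
$s{\left(J,y \right)} = 27 J$ ($s{\left(J,y \right)} = - 9 \left(-1 - 2\right) J = - 9 \left(- 3 J\right) = 27 J$)
$- \frac{310}{-398} + \frac{s{\left(14,-11 \right)}}{1 \left(-3\right) - 7} = - \frac{310}{-398} + \frac{27 \cdot 14}{1 \left(-3\right) - 7} = \left(-310\right) \left(- \frac{1}{398}\right) + \frac{378}{-3 - 7} = \frac{155}{199} + \frac{378}{-10} = \frac{155}{199} + 378 \left(- \frac{1}{10}\right) = \frac{155}{199} - \frac{189}{5} = - \frac{36836}{995}$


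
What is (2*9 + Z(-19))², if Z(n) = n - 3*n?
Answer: 3136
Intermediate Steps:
Z(n) = -2*n
(2*9 + Z(-19))² = (2*9 - 2*(-19))² = (18 + 38)² = 56² = 3136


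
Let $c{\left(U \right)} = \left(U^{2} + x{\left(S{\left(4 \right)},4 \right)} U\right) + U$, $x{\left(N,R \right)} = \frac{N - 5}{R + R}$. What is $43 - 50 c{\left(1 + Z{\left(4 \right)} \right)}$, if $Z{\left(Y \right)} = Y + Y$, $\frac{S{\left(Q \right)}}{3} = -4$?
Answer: $- \frac{14003}{4} \approx -3500.8$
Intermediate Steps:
$S{\left(Q \right)} = -12$ ($S{\left(Q \right)} = 3 \left(-4\right) = -12$)
$Z{\left(Y \right)} = 2 Y$
$x{\left(N,R \right)} = \frac{-5 + N}{2 R}$
$c{\left(U \right)} = U^{2} - \frac{9 U}{8}$ ($c{\left(U \right)} = \left(U^{2} + \frac{-5 - 12}{2 \cdot 4} U\right) + U = \left(U^{2} + \frac{1}{2} \cdot \frac{1}{4} \left(-17\right) U\right) + U = \left(U^{2} - \frac{17 U}{8}\right) + U = U^{2} - \frac{9 U}{8}$)
$43 - 50 c{\left(1 + Z{\left(4 \right)} \right)} = 43 - 50 \frac{\left(1 + 2 \cdot 4\right) \left(-9 + 8 \left(1 + 2 \cdot 4\right)\right)}{8} = 43 - 50 \frac{\left(1 + 8\right) \left(-9 + 8 \left(1 + 8\right)\right)}{8} = 43 - 50 \cdot \frac{1}{8} \cdot 9 \left(-9 + 8 \cdot 9\right) = 43 - 50 \cdot \frac{1}{8} \cdot 9 \left(-9 + 72\right) = 43 - 50 \cdot \frac{1}{8} \cdot 9 \cdot 63 = 43 - \frac{14175}{4} = - \frac{14003}{4}$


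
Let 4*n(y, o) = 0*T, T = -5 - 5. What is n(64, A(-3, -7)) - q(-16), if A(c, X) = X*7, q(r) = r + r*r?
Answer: -240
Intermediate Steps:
q(r) = r + r²
T = -10
A(c, X) = 7*X
n(y, o) = 0 (n(y, o) = (0*(-10))/4 = (¼)*0 = 0)
n(64, A(-3, -7)) - q(-16) = 0 - (-16)*(1 - 16) = 0 - (-16)*(-15) = 0 - 1*240 = 0 - 240 = -240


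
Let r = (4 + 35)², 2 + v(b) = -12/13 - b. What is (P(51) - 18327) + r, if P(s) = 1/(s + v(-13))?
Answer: -13343951/794 ≈ -16806.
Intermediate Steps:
v(b) = -38/13 - b (v(b) = -2 + (-12/13 - b) = -38/13 - b)
P(s) = 1/(131/13 + s) (P(s) = 1/(s + (-38/13 - 1*(-13))) = 1/(s + (-38/13 + 13)) = 1/(s + 131/13) = 1/(131/13 + s))
r = 1521 (r = 39² = 1521)
(P(51) - 18327) + r = (13/(131 + 13*51) - 18327) + 1521 = (13/(131 + 663) - 18327) + 1521 = (13/794 - 18327) + 1521 = -14551625/794 + 1521 = -13343951/794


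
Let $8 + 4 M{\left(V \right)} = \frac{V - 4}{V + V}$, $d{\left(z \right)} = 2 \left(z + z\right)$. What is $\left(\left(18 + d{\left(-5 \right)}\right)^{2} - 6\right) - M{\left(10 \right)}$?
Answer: $- \frac{3}{40} \approx -0.075$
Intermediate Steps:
$d{\left(z \right)} = 4 z$ ($d{\left(z \right)} = 2 \cdot 2 z = 4 z$)
$M{\left(V \right)} = -2 + \frac{-4 + V}{8 V}$ ($M{\left(V \right)} = -2 + \frac{\left(V - 4\right) \frac{1}{V + V}}{4} = -2 + \frac{\left(-4 + V\right) \frac{1}{2 V}}{4} = -2 + \frac{\frac{1}{2} \frac{1}{V} \left(-4 + V\right)}{4} = -2 + \frac{-4 + V}{8 V}$)
$\left(\left(18 + d{\left(-5 \right)}\right)^{2} - 6\right) - M{\left(10 \right)} = \left(\left(18 + 4 \left(-5\right)\right)^{2} - 6\right) - \frac{-4 - 150}{8 \cdot 10} = \left(\left(18 - 20\right)^{2} - 6\right) - \frac{1}{8} \cdot \frac{1}{10} \left(-4 - 150\right) = \left(\left(-2\right)^{2} - 6\right) - \frac{1}{8} \cdot \frac{1}{10} \left(-154\right) = \left(4 - 6\right) - - \frac{77}{40} = -2 + \frac{77}{40} = - \frac{3}{40}$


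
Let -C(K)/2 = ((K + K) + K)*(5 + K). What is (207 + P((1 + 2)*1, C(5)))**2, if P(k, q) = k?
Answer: 44100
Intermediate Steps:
C(K) = -6*K*(5 + K) (C(K) = -2*((K + K) + K)*(5 + K) = -2*(2*K + K)*(5 + K) = -2*3*K*(5 + K) = -6*K*(5 + K))
(207 + P((1 + 2)*1, C(5)))**2 = (207 + (1 + 2)*1)**2 = (207 + 3*1)**2 = (207 + 3)**2 = 210**2 = 44100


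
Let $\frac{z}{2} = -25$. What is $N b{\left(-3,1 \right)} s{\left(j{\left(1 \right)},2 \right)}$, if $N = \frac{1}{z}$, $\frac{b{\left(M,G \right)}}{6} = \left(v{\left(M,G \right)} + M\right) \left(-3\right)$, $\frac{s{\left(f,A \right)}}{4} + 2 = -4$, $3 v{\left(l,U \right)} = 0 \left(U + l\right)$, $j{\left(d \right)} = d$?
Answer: $\frac{648}{25} \approx 25.92$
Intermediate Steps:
$v{\left(l,U \right)} = 0$ ($v{\left(l,U \right)} = \frac{0 \left(U + l\right)}{3} = \frac{1}{3} \cdot 0 = 0$)
$s{\left(f,A \right)} = -24$ ($s{\left(f,A \right)} = -8 + 4 \left(-4\right) = -8 - 16 = -24$)
$z = -50$ ($z = 2 \left(-25\right) = -50$)
$b{\left(M,G \right)} = - 18 M$ ($b{\left(M,G \right)} = 6 \left(0 + M\right) \left(-3\right) = 6 M \left(-3\right) = 6 \left(- 3 M\right) = - 18 M$)
$N = - \frac{1}{50}$ ($N = \frac{1}{-50} = - \frac{1}{50} \approx -0.02$)
$N b{\left(-3,1 \right)} s{\left(j{\left(1 \right)},2 \right)} = - \frac{\left(-18\right) \left(-3\right)}{50} \left(-24\right) = \left(- \frac{1}{50}\right) 54 \left(-24\right) = \left(- \frac{27}{25}\right) \left(-24\right) = \frac{648}{25}$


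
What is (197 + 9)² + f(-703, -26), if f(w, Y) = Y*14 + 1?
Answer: 42073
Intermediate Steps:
f(w, Y) = 1 + 14*Y (f(w, Y) = 14*Y + 1 = 1 + 14*Y)
(197 + 9)² + f(-703, -26) = (197 + 9)² + (1 + 14*(-26)) = 206² + (1 - 364) = 42436 - 363 = 42073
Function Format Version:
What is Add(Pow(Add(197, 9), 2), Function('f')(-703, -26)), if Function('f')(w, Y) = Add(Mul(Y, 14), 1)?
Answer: 42073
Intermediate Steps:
Function('f')(w, Y) = Add(1, Mul(14, Y)) (Function('f')(w, Y) = Add(Mul(14, Y), 1) = Add(1, Mul(14, Y)))
Add(Pow(Add(197, 9), 2), Function('f')(-703, -26)) = Add(Pow(Add(197, 9), 2), Add(1, Mul(14, -26))) = Add(Pow(206, 2), Add(1, -364)) = Add(42436, -363) = 42073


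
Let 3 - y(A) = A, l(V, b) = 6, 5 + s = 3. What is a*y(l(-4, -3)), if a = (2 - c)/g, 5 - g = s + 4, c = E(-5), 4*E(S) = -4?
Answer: -3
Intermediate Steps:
s = -2 (s = -5 + 3 = -2)
E(S) = -1 (E(S) = (¼)*(-4) = -1)
c = -1
y(A) = 3 - A
g = 3 (g = 5 - (-2 + 4) = 5 - 1*2 = 5 - 2 = 3)
a = 1 (a = (2 - 1*(-1))/3 = (2 + 1)*(⅓) = 3*(⅓) = 1)
a*y(l(-4, -3)) = 1*(3 - 1*6) = 1*(3 - 6) = 1*(-3) = -3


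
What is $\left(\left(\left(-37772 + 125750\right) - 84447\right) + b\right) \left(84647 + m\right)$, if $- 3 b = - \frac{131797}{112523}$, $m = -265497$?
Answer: $- \frac{215589103225600}{337569} \approx -6.3865 \cdot 10^{8}$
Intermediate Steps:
$b = \frac{131797}{337569}$ ($b = - \frac{\left(-131797\right) \frac{1}{112523}}{3} = \left(- \frac{1}{3}\right) \left(- \frac{131797}{112523}\right) = \frac{131797}{337569} \approx 0.39043$)
$\left(\left(\left(-37772 + 125750\right) - 84447\right) + b\right) \left(84647 + m\right) = \left(\left(\left(-37772 + 125750\right) - 84447\right) + \frac{131797}{337569}\right) \left(84647 - 265497\right) = \left(\left(87978 - 84447\right) + \frac{131797}{337569}\right) \left(-180850\right) = \left(3531 + \frac{131797}{337569}\right) \left(-180850\right) = \frac{1192087936}{337569} \left(-180850\right) = - \frac{215589103225600}{337569}$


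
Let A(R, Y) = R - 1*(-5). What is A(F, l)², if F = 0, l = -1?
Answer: 25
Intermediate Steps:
A(R, Y) = 5 + R (A(R, Y) = R + 5 = 5 + R)
A(F, l)² = (5 + 0)² = 5² = 25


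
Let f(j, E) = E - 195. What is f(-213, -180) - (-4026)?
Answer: 3651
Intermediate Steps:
f(j, E) = -195 + E
f(-213, -180) - (-4026) = (-195 - 180) - (-4026) = -375 - 1*(-4026) = -375 + 4026 = 3651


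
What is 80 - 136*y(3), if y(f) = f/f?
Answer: -56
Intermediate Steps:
y(f) = 1
80 - 136*y(3) = 80 - 136*1 = 80 - 136 = -56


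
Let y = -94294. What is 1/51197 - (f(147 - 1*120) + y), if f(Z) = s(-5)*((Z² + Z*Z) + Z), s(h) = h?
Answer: 5207707644/51197 ≈ 1.0172e+5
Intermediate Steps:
f(Z) = -10*Z² - 5*Z (f(Z) = -5*((Z² + Z*Z) + Z) = -5*((Z² + Z²) + Z) = -5*(2*Z² + Z) = -5*(Z + 2*Z²) = -10*Z² - 5*Z)
1/51197 - (f(147 - 1*120) + y) = 1/51197 - (-5*(147 - 1*120)*(1 + 2*(147 - 1*120)) - 94294) = 1/51197 - (-5*(147 - 120)*(1 + 2*(147 - 120)) - 94294) = 1/51197 - (-5*27*(1 + 2*27) - 94294) = 1/51197 - (-5*27*(1 + 54) - 94294) = 1/51197 - (-5*27*55 - 94294) = 1/51197 - (-7425 - 94294) = 1/51197 - 1*(-101719) = 1/51197 + 101719 = 5207707644/51197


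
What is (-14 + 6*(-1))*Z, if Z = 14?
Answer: -280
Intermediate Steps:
(-14 + 6*(-1))*Z = (-14 + 6*(-1))*14 = (-14 - 6)*14 = -20*14 = -280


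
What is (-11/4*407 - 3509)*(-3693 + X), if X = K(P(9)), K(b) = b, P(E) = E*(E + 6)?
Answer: 32934627/2 ≈ 1.6467e+7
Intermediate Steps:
P(E) = E*(6 + E)
X = 135 (X = 9*(6 + 9) = 9*15 = 135)
(-11/4*407 - 3509)*(-3693 + X) = (-11/4*407 - 3509)*(-3693 + 135) = (-11*1/4*407 - 3509)*(-3558) = (-11/4*407 - 3509)*(-3558) = (-4477/4 - 3509)*(-3558) = -18513/4*(-3558) = 32934627/2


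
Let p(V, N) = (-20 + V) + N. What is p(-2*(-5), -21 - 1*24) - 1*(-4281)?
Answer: 4226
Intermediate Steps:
p(V, N) = -20 + N + V
p(-2*(-5), -21 - 1*24) - 1*(-4281) = (-20 + (-21 - 1*24) - 2*(-5)) - 1*(-4281) = (-20 + (-21 - 24) + 10) + 4281 = (-20 - 45 + 10) + 4281 = -55 + 4281 = 4226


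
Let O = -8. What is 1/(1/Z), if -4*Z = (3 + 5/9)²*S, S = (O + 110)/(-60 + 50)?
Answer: 4352/135 ≈ 32.237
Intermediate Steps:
S = -51/5 (S = (-8 + 110)/(-60 + 50) = 102/(-10) = 102*(-⅒) = -51/5 ≈ -10.200)
Z = 4352/135 (Z = -(3 + 5/9)²*(-51)/(4*5) = -(32/9)²*(-51)/(4*5) = -256*(-51)/(81*5) = -¼*(-17408/135) = 4352/135 ≈ 32.237)
1/(1/Z) = 1/(1/(4352/135)) = 1/(135/4352) = 4352/135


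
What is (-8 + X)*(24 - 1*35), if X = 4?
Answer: 44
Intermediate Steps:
(-8 + X)*(24 - 1*35) = (-8 + 4)*(24 - 1*35) = -4*(24 - 35) = -4*(-11) = 44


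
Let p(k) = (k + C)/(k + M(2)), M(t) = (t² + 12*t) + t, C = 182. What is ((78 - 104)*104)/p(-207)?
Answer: -478608/25 ≈ -19144.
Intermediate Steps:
M(t) = t² + 13*t
p(k) = (182 + k)/(30 + k) (p(k) = (k + 182)/(k + 2*(13 + 2)) = (182 + k)/(k + 2*15) = (182 + k)/(k + 30) = (182 + k)/(30 + k))
((78 - 104)*104)/p(-207) = ((78 - 104)*104)/(((182 - 207)/(30 - 207))) = (-26*104)/((-25/(-177))) = -2704/((-1/177*(-25))) = -2704/25/177 = -2704*177/25 = -478608/25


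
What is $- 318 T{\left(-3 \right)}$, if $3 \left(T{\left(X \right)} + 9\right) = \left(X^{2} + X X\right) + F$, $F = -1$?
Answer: $1060$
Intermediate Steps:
$T{\left(X \right)} = - \frac{28}{3} + \frac{2 X^{2}}{3}$ ($T{\left(X \right)} = -9 + \frac{\left(X^{2} + X X\right) - 1}{3} = -9 + \frac{\left(X^{2} + X^{2}\right) - 1}{3} = -9 + \frac{2 X^{2} - 1}{3} = -9 + \frac{-1 + 2 X^{2}}{3} = -9 + \left(- \frac{1}{3} + \frac{2 X^{2}}{3}\right) = - \frac{28}{3} + \frac{2 X^{2}}{3}$)
$- 318 T{\left(-3 \right)} = - 318 \left(- \frac{28}{3} + \frac{2 \left(-3\right)^{2}}{3}\right) = - 318 \left(- \frac{28}{3} + \frac{2}{3} \cdot 9\right) = - 318 \left(- \frac{28}{3} + 6\right) = \left(-318\right) \left(- \frac{10}{3}\right) = 1060$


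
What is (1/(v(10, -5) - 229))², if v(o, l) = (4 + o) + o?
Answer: 1/42025 ≈ 2.3795e-5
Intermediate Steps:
v(o, l) = 4 + 2*o
(1/(v(10, -5) - 229))² = (1/((4 + 2*10) - 229))² = (1/((4 + 20) - 229))² = (1/(24 - 229))² = (1/(-205))² = (-1/205)² = 1/42025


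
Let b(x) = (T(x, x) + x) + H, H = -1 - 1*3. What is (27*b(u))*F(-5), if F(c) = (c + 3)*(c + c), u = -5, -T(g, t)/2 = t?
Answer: 540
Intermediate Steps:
H = -4 (H = -1 - 3 = -4)
T(g, t) = -2*t
F(c) = 2*c*(3 + c) (F(c) = (3 + c)*(2*c) = 2*c*(3 + c))
b(x) = -4 - x (b(x) = (-2*x + x) - 4 = -x - 4 = -4 - x)
(27*b(u))*F(-5) = (27*(-4 - 1*(-5)))*(2*(-5)*(3 - 5)) = (27*(-4 + 5))*(2*(-5)*(-2)) = (27*1)*20 = 27*20 = 540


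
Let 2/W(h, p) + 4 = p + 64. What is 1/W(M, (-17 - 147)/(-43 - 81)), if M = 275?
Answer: 1901/62 ≈ 30.661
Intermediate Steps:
W(h, p) = 2/(60 + p) (W(h, p) = 2/(-4 + (p + 64)) = 2/(-4 + (64 + p)) = 2/(60 + p))
1/W(M, (-17 - 147)/(-43 - 81)) = 1/(2/(60 + (-17 - 147)/(-43 - 81))) = 1/(2/(60 - 164/(-124))) = 1/(2/(60 - 164*(-1/124))) = 1/(2/(60 + 41/31)) = 1/(2/(1901/31)) = 1/(2*(31/1901)) = 1/(62/1901) = 1901/62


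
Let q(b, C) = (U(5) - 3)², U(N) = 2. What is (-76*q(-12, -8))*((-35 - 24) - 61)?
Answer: 9120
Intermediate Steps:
q(b, C) = 1 (q(b, C) = (2 - 3)² = (-1)² = 1)
(-76*q(-12, -8))*((-35 - 24) - 61) = (-76*1)*((-35 - 24) - 61) = -76*(-59 - 61) = -76*(-120) = 9120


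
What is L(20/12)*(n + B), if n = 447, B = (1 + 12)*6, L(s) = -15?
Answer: -7875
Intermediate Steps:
B = 78 (B = 13*6 = 78)
L(20/12)*(n + B) = -15*(447 + 78) = -15*525 = -7875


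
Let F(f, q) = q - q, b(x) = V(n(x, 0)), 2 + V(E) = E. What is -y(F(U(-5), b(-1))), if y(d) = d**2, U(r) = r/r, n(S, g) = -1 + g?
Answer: 0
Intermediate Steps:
U(r) = 1
V(E) = -2 + E
b(x) = -3 (b(x) = -2 + (-1 + 0) = -2 - 1 = -3)
F(f, q) = 0
-y(F(U(-5), b(-1))) = -1*0**2 = -1*0 = 0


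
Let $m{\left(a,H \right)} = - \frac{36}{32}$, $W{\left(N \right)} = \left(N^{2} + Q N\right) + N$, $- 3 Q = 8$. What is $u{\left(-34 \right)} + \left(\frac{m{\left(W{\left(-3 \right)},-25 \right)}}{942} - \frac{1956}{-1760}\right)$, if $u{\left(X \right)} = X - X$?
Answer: $\frac{153381}{138160} \approx 1.1102$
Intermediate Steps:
$Q = - \frac{8}{3}$ ($Q = \left(- \frac{1}{3}\right) 8 = - \frac{8}{3} \approx -2.6667$)
$u{\left(X \right)} = 0$
$W{\left(N \right)} = N^{2} - \frac{5 N}{3}$ ($W{\left(N \right)} = \left(N^{2} - \frac{8 N}{3}\right) + N = N^{2} - \frac{5 N}{3}$)
$m{\left(a,H \right)} = - \frac{9}{8}$ ($m{\left(a,H \right)} = \left(-36\right) \frac{1}{32} = - \frac{9}{8}$)
$u{\left(-34 \right)} + \left(\frac{m{\left(W{\left(-3 \right)},-25 \right)}}{942} - \frac{1956}{-1760}\right) = 0 - \left(- \frac{489}{440} + \frac{3}{2512}\right) = 0 - - \frac{153381}{138160} = 0 + \left(- \frac{3}{2512} + \frac{489}{440}\right) = 0 + \frac{153381}{138160} = \frac{153381}{138160}$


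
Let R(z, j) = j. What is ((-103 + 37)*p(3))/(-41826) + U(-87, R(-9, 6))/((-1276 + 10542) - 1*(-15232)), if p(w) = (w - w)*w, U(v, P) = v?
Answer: -29/8166 ≈ -0.0035513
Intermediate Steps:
p(w) = 0 (p(w) = 0*w = 0)
((-103 + 37)*p(3))/(-41826) + U(-87, R(-9, 6))/((-1276 + 10542) - 1*(-15232)) = ((-103 + 37)*0)/(-41826) - 87/((-1276 + 10542) - 1*(-15232)) = -66*0*(-1/41826) - 87/(9266 + 15232) = 0*(-1/41826) - 87/24498 = 0 - 87*1/24498 = 0 - 29/8166 = -29/8166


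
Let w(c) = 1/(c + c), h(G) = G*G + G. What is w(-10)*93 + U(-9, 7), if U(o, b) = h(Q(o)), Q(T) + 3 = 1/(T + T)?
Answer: 1321/810 ≈ 1.6309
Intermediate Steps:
Q(T) = -3 + 1/(2*T) (Q(T) = -3 + 1/(T + T) = -3 + 1/(2*T))
h(G) = G + G² (h(G) = G² + G = G + G²)
U(o, b) = (-3 + 1/(2*o))*(-2 + 1/(2*o)) (U(o, b) = (-3 + 1/(2*o))*(1 + (-3 + 1/(2*o))) = (-3 + 1/(2*o))*(-2 + 1/(2*o)))
w(c) = 1/(2*c)
w(-10)*93 + U(-9, 7) = ((½)/(-10))*93 + (6 - 5/2/(-9) + (¼)/(-9)²) = ((½)*(-⅒))*93 + (6 - 5/2*(-⅑) + (¼)*(1/81)) = -1/20*93 + (6 + 5/18 + 1/324) = -93/20 + 2035/324 = 1321/810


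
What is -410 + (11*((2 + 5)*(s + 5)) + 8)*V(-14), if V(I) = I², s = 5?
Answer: 152078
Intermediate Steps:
-410 + (11*((2 + 5)*(s + 5)) + 8)*V(-14) = -410 + (11*((2 + 5)*(5 + 5)) + 8)*(-14)² = -410 + (11*(7*10) + 8)*196 = -410 + (11*70 + 8)*196 = -410 + (770 + 8)*196 = -410 + 778*196 = -410 + 152488 = 152078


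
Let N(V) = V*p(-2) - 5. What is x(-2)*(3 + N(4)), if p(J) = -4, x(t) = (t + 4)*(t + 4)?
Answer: -72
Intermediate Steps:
x(t) = (4 + t)**2 (x(t) = (4 + t)*(4 + t) = (4 + t)**2)
N(V) = -5 - 4*V (N(V) = V*(-4) - 5 = -4*V - 5 = -5 - 4*V)
x(-2)*(3 + N(4)) = (4 - 2)**2*(3 + (-5 - 4*4)) = 2**2*(3 + (-5 - 16)) = 4*(3 - 21) = 4*(-18) = -72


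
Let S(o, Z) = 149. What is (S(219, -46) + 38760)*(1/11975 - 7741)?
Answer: -3606804924866/11975 ≈ -3.0119e+8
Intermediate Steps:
(S(219, -46) + 38760)*(1/11975 - 7741) = (149 + 38760)*(1/11975 - 7741) = 38909*(1/11975 - 7741) = 38909*(-92698474/11975) = -3606804924866/11975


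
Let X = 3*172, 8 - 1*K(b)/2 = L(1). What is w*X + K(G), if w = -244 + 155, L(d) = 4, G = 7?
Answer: -45916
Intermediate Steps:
w = -89
K(b) = 8 (K(b) = 16 - 2*4 = 16 - 8 = 8)
X = 516
w*X + K(G) = -89*516 + 8 = -45924 + 8 = -45916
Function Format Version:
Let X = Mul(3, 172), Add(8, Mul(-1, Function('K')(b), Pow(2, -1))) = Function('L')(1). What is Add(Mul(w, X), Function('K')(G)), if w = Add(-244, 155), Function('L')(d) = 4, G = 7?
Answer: -45916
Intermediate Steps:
w = -89
Function('K')(b) = 8 (Function('K')(b) = Add(16, Mul(-2, 4)) = Add(16, -8) = 8)
X = 516
Add(Mul(w, X), Function('K')(G)) = Add(Mul(-89, 516), 8) = Add(-45924, 8) = -45916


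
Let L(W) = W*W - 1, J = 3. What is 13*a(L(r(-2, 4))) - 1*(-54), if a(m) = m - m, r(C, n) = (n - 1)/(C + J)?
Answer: 54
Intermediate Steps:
r(C, n) = (-1 + n)/(3 + C) (r(C, n) = (n - 1)/(C + 3) = (-1 + n)/(3 + C))
L(W) = -1 + W² (L(W) = W² - 1 = -1 + W²)
a(m) = 0
13*a(L(r(-2, 4))) - 1*(-54) = 13*0 - 1*(-54) = 0 + 54 = 54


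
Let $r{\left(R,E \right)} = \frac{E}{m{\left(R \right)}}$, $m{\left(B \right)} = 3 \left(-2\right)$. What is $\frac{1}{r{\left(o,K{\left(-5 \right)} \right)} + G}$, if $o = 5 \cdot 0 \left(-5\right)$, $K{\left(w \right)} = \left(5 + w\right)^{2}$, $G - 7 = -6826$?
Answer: $- \frac{1}{6819} \approx -0.00014665$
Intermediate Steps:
$G = -6819$ ($G = 7 - 6826 = -6819$)
$m{\left(B \right)} = -6$
$o = 0$ ($o = 0 \left(-5\right) = 0$)
$r{\left(R,E \right)} = - \frac{E}{6}$ ($r{\left(R,E \right)} = \frac{E}{-6} = E \left(- \frac{1}{6}\right) = - \frac{E}{6}$)
$\frac{1}{r{\left(o,K{\left(-5 \right)} \right)} + G} = \frac{1}{- \frac{\left(5 - 5\right)^{2}}{6} - 6819} = \frac{1}{- \frac{0^{2}}{6} - 6819} = \frac{1}{\left(- \frac{1}{6}\right) 0 - 6819} = \frac{1}{0 - 6819} = \frac{1}{-6819} = - \frac{1}{6819}$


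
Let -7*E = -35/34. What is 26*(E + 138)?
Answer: 61061/17 ≈ 3591.8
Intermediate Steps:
E = 5/34 (E = -(-5)/34 = -⅐*(-35/34) = 5/34 ≈ 0.14706)
26*(E + 138) = 26*(5/34 + 138) = 26*(4697/34) = 61061/17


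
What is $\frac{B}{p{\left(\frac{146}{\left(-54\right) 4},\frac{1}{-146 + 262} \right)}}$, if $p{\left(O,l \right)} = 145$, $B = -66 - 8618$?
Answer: $- \frac{8684}{145} \approx -59.89$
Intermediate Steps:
$B = -8684$ ($B = -66 - 8618 = -8684$)
$\frac{B}{p{\left(\frac{146}{\left(-54\right) 4},\frac{1}{-146 + 262} \right)}} = - \frac{8684}{145}$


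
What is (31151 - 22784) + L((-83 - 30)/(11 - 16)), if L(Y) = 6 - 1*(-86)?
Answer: 8459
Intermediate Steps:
L(Y) = 92 (L(Y) = 6 + 86 = 92)
(31151 - 22784) + L((-83 - 30)/(11 - 16)) = (31151 - 22784) + 92 = 8367 + 92 = 8459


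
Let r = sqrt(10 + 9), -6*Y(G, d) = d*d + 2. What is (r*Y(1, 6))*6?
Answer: -38*sqrt(19) ≈ -165.64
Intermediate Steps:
Y(G, d) = -1/3 - d**2/6 (Y(G, d) = -(d*d + 2)/6 = -(d**2 + 2)/6 = -(2 + d**2)/6 = -1/3 - d**2/6)
r = sqrt(19) ≈ 4.3589
(r*Y(1, 6))*6 = (sqrt(19)*(-1/3 - 1/6*6**2))*6 = (sqrt(19)*(-1/3 - 1/6*36))*6 = (sqrt(19)*(-1/3 - 6))*6 = (sqrt(19)*(-19/3))*6 = -19*sqrt(19)/3*6 = -38*sqrt(19)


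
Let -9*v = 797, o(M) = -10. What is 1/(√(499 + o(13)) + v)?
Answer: -7173/595600 - 81*√489/595600 ≈ -0.015051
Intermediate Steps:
v = -797/9 (v = -⅑*797 = -797/9 ≈ -88.556)
1/(√(499 + o(13)) + v) = 1/(√(499 - 10) - 797/9) = 1/(√489 - 797/9) = 1/(-797/9 + √489)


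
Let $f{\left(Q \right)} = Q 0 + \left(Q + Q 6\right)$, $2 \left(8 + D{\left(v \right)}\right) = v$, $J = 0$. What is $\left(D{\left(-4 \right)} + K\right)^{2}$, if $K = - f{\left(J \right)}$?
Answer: $100$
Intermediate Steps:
$D{\left(v \right)} = -8 + \frac{v}{2}$
$f{\left(Q \right)} = 7 Q$ ($f{\left(Q \right)} = 0 + \left(Q + 6 Q\right) = 0 + 7 Q = 7 Q$)
$K = 0$ ($K = - 7 \cdot 0 = \left(-1\right) 0 = 0$)
$\left(D{\left(-4 \right)} + K\right)^{2} = \left(\left(-8 + \frac{1}{2} \left(-4\right)\right) + 0\right)^{2} = \left(\left(-8 - 2\right) + 0\right)^{2} = \left(-10 + 0\right)^{2} = \left(-10\right)^{2} = 100$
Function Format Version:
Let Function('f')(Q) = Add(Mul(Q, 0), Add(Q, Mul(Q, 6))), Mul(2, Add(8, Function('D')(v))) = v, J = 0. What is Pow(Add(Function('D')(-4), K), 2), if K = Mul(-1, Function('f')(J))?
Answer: 100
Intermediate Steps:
Function('D')(v) = Add(-8, Mul(Rational(1, 2), v))
Function('f')(Q) = Mul(7, Q) (Function('f')(Q) = Add(0, Add(Q, Mul(6, Q))) = Add(0, Mul(7, Q)) = Mul(7, Q))
K = 0 (K = Mul(-1, Mul(7, 0)) = Mul(-1, 0) = 0)
Pow(Add(Function('D')(-4), K), 2) = Pow(Add(Add(-8, Mul(Rational(1, 2), -4)), 0), 2) = Pow(Add(Add(-8, -2), 0), 2) = Pow(Add(-10, 0), 2) = Pow(-10, 2) = 100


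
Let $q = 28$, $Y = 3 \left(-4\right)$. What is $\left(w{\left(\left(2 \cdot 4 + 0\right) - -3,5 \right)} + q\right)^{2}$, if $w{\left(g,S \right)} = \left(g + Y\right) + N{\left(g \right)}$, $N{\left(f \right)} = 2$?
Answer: $841$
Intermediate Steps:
$Y = -12$
$w{\left(g,S \right)} = -10 + g$ ($w{\left(g,S \right)} = \left(g - 12\right) + 2 = \left(-12 + g\right) + 2 = -10 + g$)
$\left(w{\left(\left(2 \cdot 4 + 0\right) - -3,5 \right)} + q\right)^{2} = \left(\left(-10 + \left(\left(2 \cdot 4 + 0\right) - -3\right)\right) + 28\right)^{2} = \left(\left(-10 + \left(\left(8 + 0\right) + 3\right)\right) + 28\right)^{2} = \left(\left(-10 + \left(8 + 3\right)\right) + 28\right)^{2} = \left(\left(-10 + 11\right) + 28\right)^{2} = \left(1 + 28\right)^{2} = 29^{2} = 841$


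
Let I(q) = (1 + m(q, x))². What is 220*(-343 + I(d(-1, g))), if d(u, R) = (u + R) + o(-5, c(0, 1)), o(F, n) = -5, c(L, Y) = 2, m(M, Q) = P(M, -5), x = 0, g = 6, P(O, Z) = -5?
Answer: -71940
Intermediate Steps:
m(M, Q) = -5
d(u, R) = -5 + R + u (d(u, R) = (u + R) - 5 = (R + u) - 5 = -5 + R + u)
I(q) = 16 (I(q) = (1 - 5)² = (-4)² = 16)
220*(-343 + I(d(-1, g))) = 220*(-343 + 16) = 220*(-327) = -71940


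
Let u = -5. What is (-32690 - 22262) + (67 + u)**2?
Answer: -51108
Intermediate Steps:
(-32690 - 22262) + (67 + u)**2 = (-32690 - 22262) + (67 - 5)**2 = -54952 + 62**2 = -54952 + 3844 = -51108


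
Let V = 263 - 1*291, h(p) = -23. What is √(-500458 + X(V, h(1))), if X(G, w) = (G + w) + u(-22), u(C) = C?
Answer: I*√500531 ≈ 707.48*I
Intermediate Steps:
V = -28 (V = 263 - 291 = -28)
X(G, w) = -22 + G + w (X(G, w) = (G + w) - 22 = -22 + G + w)
√(-500458 + X(V, h(1))) = √(-500458 + (-22 - 28 - 23)) = √(-500458 - 73) = √(-500531) = I*√500531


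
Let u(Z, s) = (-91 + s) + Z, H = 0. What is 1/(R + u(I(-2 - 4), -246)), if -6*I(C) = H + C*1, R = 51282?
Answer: 1/50946 ≈ 1.9629e-5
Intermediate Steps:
I(C) = -C/6 (I(C) = -(0 + C*1)/6 = -(0 + C)/6 = -C/6)
u(Z, s) = -91 + Z + s
1/(R + u(I(-2 - 4), -246)) = 1/(51282 + (-91 - (-2 - 4)/6 - 246)) = 1/(51282 + (-91 - ⅙*(-6) - 246)) = 1/(51282 + (-91 + 1 - 246)) = 1/(51282 - 336) = 1/50946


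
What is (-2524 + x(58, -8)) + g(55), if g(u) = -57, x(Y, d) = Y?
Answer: -2523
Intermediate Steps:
(-2524 + x(58, -8)) + g(55) = (-2524 + 58) - 57 = -2466 - 57 = -2523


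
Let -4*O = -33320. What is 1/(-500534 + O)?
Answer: -1/492204 ≈ -2.0317e-6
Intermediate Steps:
O = 8330 (O = -¼*(-33320) = 8330)
1/(-500534 + O) = 1/(-500534 + 8330) = 1/(-492204) = -1/492204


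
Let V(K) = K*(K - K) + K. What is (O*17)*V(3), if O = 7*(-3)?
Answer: -1071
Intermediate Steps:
O = -21
V(K) = K (V(K) = K*0 + K = 0 + K = K)
(O*17)*V(3) = -21*17*3 = -357*3 = -1071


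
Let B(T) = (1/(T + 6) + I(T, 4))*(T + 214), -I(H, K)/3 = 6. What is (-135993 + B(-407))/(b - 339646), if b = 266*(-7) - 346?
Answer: 26569963/68541727 ≈ 0.38765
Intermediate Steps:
I(H, K) = -18 (I(H, K) = -3*6 = -18)
b = -2208 (b = -1862 - 346 = -2208)
B(T) = (-18 + 1/(6 + T))*(214 + T) (B(T) = (1/(T + 6) - 18)*(T + 214) = (1/(6 + T) - 18)*(214 + T) = (-18 + 1/(6 + T))*(214 + T))
(-135993 + B(-407))/(b - 339646) = (-135993 + (-22898 - 3959*(-407) - 18*(-407)**2)/(6 - 407))/(-2208 - 339646) = (-135993 + (-22898 + 1611313 - 18*165649)/(-401))/(-341854) = (-135993 - (-22898 + 1611313 - 2981682)/401)*(-1/341854) = (-135993 - 1/401*(-1393267))*(-1/341854) = (-135993 + 1393267/401)*(-1/341854) = -53139926/401*(-1/341854) = 26569963/68541727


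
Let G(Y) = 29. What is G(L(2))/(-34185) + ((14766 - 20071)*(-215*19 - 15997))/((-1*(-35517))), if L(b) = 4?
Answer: 1213966095619/404716215 ≈ 2999.5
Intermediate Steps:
G(L(2))/(-34185) + ((14766 - 20071)*(-215*19 - 15997))/((-1*(-35517))) = 29/(-34185) + ((14766 - 20071)*(-215*19 - 15997))/((-1*(-35517))) = 29*(-1/34185) - 5305*(-4085 - 15997)/35517 = -29/34185 - 5305*(-20082)*(1/35517) = -29/34185 + 106535010*(1/35517) = -29/34185 + 35511670/11839 = 1213966095619/404716215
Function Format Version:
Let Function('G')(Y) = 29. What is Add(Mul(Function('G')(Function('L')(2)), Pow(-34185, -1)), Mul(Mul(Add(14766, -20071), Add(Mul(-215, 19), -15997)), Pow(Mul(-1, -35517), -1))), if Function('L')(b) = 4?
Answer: Rational(1213966095619, 404716215) ≈ 2999.5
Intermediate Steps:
Add(Mul(Function('G')(Function('L')(2)), Pow(-34185, -1)), Mul(Mul(Add(14766, -20071), Add(Mul(-215, 19), -15997)), Pow(Mul(-1, -35517), -1))) = Add(Mul(29, Pow(-34185, -1)), Mul(Mul(Add(14766, -20071), Add(Mul(-215, 19), -15997)), Pow(Mul(-1, -35517), -1))) = Add(Mul(29, Rational(-1, 34185)), Mul(Mul(-5305, Add(-4085, -15997)), Pow(35517, -1))) = Add(Rational(-29, 34185), Mul(Mul(-5305, -20082), Rational(1, 35517))) = Add(Rational(-29, 34185), Mul(106535010, Rational(1, 35517))) = Add(Rational(-29, 34185), Rational(35511670, 11839)) = Rational(1213966095619, 404716215)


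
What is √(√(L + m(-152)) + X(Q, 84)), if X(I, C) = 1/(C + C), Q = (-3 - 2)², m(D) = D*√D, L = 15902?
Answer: √(42 + 7056*√2*√(7951 - 152*I*√38))/84 ≈ 11.244 - 0.32983*I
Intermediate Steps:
m(D) = D^(3/2)
Q = 25 (Q = (-5)² = 25)
X(I, C) = 1/(2*C)
√(√(L + m(-152)) + X(Q, 84)) = √(√(15902 + (-152)^(3/2)) + (½)/84) = √(√(15902 - 304*I*√38) + (½)*(1/84)) = √(√(15902 - 304*I*√38) + 1/168) = √(1/168 + √(15902 - 304*I*√38))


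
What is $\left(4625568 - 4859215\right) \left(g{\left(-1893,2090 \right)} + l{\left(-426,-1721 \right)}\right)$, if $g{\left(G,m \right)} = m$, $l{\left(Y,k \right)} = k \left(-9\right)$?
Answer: $-4107280613$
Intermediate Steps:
$l{\left(Y,k \right)} = - 9 k$
$\left(4625568 - 4859215\right) \left(g{\left(-1893,2090 \right)} + l{\left(-426,-1721 \right)}\right) = \left(4625568 - 4859215\right) \left(2090 - -15489\right) = - 233647 \left(2090 + 15489\right) = \left(-233647\right) 17579 = -4107280613$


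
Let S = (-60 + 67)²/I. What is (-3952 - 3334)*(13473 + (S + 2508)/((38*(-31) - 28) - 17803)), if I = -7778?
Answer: -7256821448953753/73926001 ≈ -9.8163e+7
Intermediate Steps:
S = -49/7778 (S = (-60 + 67)²/(-7778) = 7²*(-1/7778) = 49*(-1/7778) = -49/7778 ≈ -0.0062998)
(-3952 - 3334)*(13473 + (S + 2508)/((38*(-31) - 28) - 17803)) = (-3952 - 3334)*(13473 + (-49/7778 + 2508)/((38*(-31) - 28) - 17803)) = -7286*(13473 + 19507175/(7778*((-1178 - 28) - 17803))) = -7286*(13473 + 19507175/(7778*(-1206 - 17803))) = -7286*(13473 + (19507175/7778)/(-19009)) = -7286*(13473 + (19507175/7778)*(-1/19009)) = -7286*(13473 - 19507175/147852002) = -7286*1991990515771/147852002 = -7256821448953753/73926001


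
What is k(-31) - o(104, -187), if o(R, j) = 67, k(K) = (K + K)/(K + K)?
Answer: -66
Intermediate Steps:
k(K) = 1 (k(K) = (2*K)/((2*K)) = (2*K)*(1/(2*K)) = 1)
k(-31) - o(104, -187) = 1 - 1*67 = 1 - 67 = -66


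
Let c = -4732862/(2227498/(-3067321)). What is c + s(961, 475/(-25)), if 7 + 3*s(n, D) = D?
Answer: 21775781546579/3341247 ≈ 6.5173e+6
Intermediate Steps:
s(n, D) = -7/3 + D/3
c = 7258603501351/1113749 (c = -4732862/(2227498*(-1/3067321)) = -4732862/(-2227498/3067321) = -4732862*(-3067321/2227498) = 7258603501351/1113749 ≈ 6.5173e+6)
c + s(961, 475/(-25)) = 7258603501351/1113749 + (-7/3 + (475/(-25))/3) = 7258603501351/1113749 + (-7/3 + (475*(-1/25))/3) = 7258603501351/1113749 + (-7/3 + (⅓)*(-19)) = 7258603501351/1113749 + (-7/3 - 19/3) = 7258603501351/1113749 - 26/3 = 21775781546579/3341247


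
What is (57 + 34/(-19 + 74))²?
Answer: 10042561/3025 ≈ 3319.9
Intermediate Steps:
(57 + 34/(-19 + 74))² = (57 + 34/55)² = (3169/55)² = 10042561/3025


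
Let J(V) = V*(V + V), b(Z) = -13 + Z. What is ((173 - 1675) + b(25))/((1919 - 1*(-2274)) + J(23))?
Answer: -1490/5251 ≈ -0.28376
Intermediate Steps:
J(V) = 2*V² (J(V) = V*(2*V) = 2*V²)
((173 - 1675) + b(25))/((1919 - 1*(-2274)) + J(23)) = ((173 - 1675) + (-13 + 25))/((1919 - 1*(-2274)) + 2*23²) = (-1502 + 12)/((1919 + 2274) + 2*529) = -1490/(4193 + 1058) = -1490/5251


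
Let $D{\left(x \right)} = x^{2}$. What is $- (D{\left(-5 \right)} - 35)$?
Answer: $10$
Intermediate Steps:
$- (D{\left(-5 \right)} - 35) = - (\left(-5\right)^{2} - 35) = - (25 - 35) = \left(-1\right) \left(-10\right) = 10$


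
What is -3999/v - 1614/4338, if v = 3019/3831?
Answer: -11077294298/2182737 ≈ -5075.0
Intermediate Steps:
v = 3019/3831 (v = 3019*(1/3831) = 3019/3831 ≈ 0.78804)
-3999/v - 1614/4338 = -3999/3019/3831 - 1614/4338 = -3999*3831/3019 - 1614*1/4338 = -15320169/3019 - 269/723 = -11077294298/2182737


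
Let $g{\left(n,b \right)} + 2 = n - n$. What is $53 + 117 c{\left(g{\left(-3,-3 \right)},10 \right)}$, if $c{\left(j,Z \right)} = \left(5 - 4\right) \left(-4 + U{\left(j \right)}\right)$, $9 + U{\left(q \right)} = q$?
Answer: $-1702$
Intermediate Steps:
$U{\left(q \right)} = -9 + q$
$g{\left(n,b \right)} = -2$ ($g{\left(n,b \right)} = -2 + \left(n - n\right) = -2 + 0 = -2$)
$c{\left(j,Z \right)} = -13 + j$ ($c{\left(j,Z \right)} = \left(5 - 4\right) \left(-4 + \left(-9 + j\right)\right) = 1 \left(-13 + j\right) = -13 + j$)
$53 + 117 c{\left(g{\left(-3,-3 \right)},10 \right)} = 53 + 117 \left(-13 - 2\right) = 53 + 117 \left(-15\right) = 53 - 1755 = -1702$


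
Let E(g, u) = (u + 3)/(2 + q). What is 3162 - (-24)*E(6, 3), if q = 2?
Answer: 3198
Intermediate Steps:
E(g, u) = 3/4 + u/4 (E(g, u) = (u + 3)/(2 + 2) = (3 + u)/4 = (3 + u)*(1/4) = 3/4 + u/4)
3162 - (-24)*E(6, 3) = 3162 - (-24)*(3/4 + (1/4)*3) = 3162 - (-24)*(3/4 + 3/4) = 3162 - (-24)*3/2 = 3162 - 1*(-36) = 3162 + 36 = 3198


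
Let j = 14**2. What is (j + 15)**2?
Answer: 44521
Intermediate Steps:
j = 196
(j + 15)**2 = (196 + 15)**2 = 211**2 = 44521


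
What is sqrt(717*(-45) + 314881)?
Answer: 2*sqrt(70654) ≈ 531.62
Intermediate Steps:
sqrt(717*(-45) + 314881) = sqrt(-32265 + 314881) = sqrt(282616) = 2*sqrt(70654)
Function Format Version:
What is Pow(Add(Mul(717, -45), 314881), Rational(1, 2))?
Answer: Mul(2, Pow(70654, Rational(1, 2))) ≈ 531.62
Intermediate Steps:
Pow(Add(Mul(717, -45), 314881), Rational(1, 2)) = Pow(Add(-32265, 314881), Rational(1, 2)) = Pow(282616, Rational(1, 2)) = Mul(2, Pow(70654, Rational(1, 2)))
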